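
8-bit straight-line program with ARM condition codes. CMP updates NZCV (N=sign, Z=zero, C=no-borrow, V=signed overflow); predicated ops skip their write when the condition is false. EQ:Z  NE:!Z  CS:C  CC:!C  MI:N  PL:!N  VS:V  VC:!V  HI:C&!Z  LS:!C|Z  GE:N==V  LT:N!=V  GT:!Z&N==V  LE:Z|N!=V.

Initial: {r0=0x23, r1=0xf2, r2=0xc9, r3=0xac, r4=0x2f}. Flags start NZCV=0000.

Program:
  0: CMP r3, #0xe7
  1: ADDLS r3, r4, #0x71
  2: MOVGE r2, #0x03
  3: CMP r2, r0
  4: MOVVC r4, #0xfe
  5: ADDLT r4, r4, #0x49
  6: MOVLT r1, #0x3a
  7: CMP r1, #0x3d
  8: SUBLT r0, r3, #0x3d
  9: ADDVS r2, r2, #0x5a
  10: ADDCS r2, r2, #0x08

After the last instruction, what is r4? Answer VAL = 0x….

VAL = 0x47

[0] flags=1000 → (cmp)
[1] flags=1000 LS?T → r3=0xa0
[2] flags=1000 GE?F → skip
[3] flags=1010 → (cmp)
[4] flags=1010 VC?T → r4=0xfe
[5] flags=1010 LT?T → r4=0x47
[6] flags=1010 LT?T → r1=0x3a
[7] flags=1000 → (cmp)
[8] flags=1000 LT?T → r0=0x63
[9] flags=1000 VS?F → skip
[10] flags=1000 CS?F → skip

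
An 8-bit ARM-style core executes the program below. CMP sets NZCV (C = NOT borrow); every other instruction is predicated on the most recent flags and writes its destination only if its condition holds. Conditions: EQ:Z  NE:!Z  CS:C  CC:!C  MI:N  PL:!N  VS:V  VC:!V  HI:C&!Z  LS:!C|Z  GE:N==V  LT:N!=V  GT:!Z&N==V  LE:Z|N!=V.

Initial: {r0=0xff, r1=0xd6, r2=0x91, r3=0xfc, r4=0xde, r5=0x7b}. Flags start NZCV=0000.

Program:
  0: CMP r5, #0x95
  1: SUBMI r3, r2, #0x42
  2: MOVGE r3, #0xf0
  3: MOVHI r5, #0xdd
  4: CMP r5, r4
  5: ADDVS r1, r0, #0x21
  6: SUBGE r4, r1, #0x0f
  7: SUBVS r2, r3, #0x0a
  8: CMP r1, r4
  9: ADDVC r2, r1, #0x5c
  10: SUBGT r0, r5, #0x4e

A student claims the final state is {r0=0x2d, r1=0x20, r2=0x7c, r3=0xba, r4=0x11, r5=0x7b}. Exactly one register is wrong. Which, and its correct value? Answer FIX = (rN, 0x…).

0: ✓ CMP  NZCV=1001
1: ✓ SUBMI  r3←0x4f
2: ✓ MOVGE  r3←0xf0
3: · MOVHI
4: ✓ CMP  NZCV=1001
5: ✓ ADDVS  r1←0x20
6: ✓ SUBGE  r4←0x11
7: ✓ SUBVS  r2←0xe6
8: ✓ CMP  NZCV=0010
9: ✓ ADDVC  r2←0x7c
10: ✓ SUBGT  r0←0x2d

FIX = (r3, 0xf0)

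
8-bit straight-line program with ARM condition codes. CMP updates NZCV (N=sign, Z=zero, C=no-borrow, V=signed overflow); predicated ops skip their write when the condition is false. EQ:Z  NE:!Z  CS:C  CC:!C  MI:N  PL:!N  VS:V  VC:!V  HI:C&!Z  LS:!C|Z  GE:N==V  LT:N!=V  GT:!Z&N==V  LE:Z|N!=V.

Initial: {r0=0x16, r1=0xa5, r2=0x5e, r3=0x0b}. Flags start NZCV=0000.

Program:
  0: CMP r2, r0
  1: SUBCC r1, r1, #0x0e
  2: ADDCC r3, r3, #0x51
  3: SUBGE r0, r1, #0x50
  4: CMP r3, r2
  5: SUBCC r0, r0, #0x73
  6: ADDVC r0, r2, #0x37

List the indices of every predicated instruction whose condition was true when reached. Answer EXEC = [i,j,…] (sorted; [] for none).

0: ✓ CMP  NZCV=0010
1: · SUBCC
2: · ADDCC
3: ✓ SUBGE  r0←0x55
4: ✓ CMP  NZCV=1000
5: ✓ SUBCC  r0←0xe2
6: ✓ ADDVC  r0←0x95

EXEC = [3,5,6]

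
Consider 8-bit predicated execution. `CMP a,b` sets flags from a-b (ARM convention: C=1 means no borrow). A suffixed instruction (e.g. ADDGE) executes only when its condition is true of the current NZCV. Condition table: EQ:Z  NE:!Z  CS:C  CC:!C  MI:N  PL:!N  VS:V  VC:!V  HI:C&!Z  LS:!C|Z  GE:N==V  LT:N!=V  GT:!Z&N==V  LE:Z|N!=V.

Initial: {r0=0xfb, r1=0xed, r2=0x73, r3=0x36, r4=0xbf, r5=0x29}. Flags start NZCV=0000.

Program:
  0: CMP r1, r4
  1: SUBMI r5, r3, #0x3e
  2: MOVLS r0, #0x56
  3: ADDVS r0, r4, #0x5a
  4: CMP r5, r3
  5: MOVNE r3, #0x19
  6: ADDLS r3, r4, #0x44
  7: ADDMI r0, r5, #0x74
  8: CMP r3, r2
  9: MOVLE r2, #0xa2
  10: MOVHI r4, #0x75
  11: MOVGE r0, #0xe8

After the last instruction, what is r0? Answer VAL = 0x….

VAL = 0x9d

0: ✓ CMP  NZCV=0010
1: · SUBMI
2: · MOVLS
3: · ADDVS
4: ✓ CMP  NZCV=1000
5: ✓ MOVNE  r3←0x19
6: ✓ ADDLS  r3←0x03
7: ✓ ADDMI  r0←0x9d
8: ✓ CMP  NZCV=1000
9: ✓ MOVLE  r2←0xa2
10: · MOVHI
11: · MOVGE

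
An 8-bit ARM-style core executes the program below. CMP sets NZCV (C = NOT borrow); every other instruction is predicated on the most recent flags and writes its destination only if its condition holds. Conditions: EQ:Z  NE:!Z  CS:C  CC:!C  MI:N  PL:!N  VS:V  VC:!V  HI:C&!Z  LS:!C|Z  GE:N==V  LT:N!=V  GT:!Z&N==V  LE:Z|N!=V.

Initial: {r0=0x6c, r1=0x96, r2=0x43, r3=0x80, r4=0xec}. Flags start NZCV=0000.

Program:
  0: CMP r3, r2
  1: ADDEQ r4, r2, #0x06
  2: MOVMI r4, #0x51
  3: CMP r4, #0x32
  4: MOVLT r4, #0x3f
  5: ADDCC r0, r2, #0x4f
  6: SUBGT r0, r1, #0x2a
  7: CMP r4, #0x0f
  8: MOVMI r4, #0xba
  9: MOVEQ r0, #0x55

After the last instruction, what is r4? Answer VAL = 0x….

0: ✓ CMP  NZCV=0011
1: · ADDEQ
2: · MOVMI
3: ✓ CMP  NZCV=1010
4: ✓ MOVLT  r4←0x3f
5: · ADDCC
6: · SUBGT
7: ✓ CMP  NZCV=0010
8: · MOVMI
9: · MOVEQ

VAL = 0x3f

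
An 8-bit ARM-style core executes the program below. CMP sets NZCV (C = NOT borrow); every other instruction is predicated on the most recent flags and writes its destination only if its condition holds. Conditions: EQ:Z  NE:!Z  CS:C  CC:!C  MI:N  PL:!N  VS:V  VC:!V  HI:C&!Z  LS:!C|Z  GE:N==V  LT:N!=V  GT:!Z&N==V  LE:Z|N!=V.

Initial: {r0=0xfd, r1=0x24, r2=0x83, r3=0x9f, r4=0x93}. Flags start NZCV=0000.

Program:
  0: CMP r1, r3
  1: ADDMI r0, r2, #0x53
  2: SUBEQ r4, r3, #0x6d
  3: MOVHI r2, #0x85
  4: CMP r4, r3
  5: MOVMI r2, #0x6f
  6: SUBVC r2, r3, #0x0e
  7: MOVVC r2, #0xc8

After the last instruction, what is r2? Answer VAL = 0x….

VAL = 0xc8

[0] flags=1001 → (cmp)
[1] flags=1001 MI?T → r0=0xd6
[2] flags=1001 EQ?F → skip
[3] flags=1001 HI?F → skip
[4] flags=1000 → (cmp)
[5] flags=1000 MI?T → r2=0x6f
[6] flags=1000 VC?T → r2=0x91
[7] flags=1000 VC?T → r2=0xc8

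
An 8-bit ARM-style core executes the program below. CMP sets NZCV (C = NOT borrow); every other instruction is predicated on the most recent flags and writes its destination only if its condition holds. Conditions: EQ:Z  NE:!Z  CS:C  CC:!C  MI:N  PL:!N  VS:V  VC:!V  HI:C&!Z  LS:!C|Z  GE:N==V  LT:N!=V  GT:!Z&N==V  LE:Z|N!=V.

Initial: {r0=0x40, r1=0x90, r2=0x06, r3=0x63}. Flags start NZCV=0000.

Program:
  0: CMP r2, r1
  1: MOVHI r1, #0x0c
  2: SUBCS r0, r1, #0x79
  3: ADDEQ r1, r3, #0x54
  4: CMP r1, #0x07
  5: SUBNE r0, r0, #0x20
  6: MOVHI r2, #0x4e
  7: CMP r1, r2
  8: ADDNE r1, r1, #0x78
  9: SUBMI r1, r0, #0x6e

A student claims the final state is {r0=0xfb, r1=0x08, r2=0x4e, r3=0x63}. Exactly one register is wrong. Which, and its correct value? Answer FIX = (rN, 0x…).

[0] flags=0000 → (cmp)
[1] flags=0000 HI?F → skip
[2] flags=0000 CS?F → skip
[3] flags=0000 EQ?F → skip
[4] flags=1010 → (cmp)
[5] flags=1010 NE?T → r0=0x20
[6] flags=1010 HI?T → r2=0x4e
[7] flags=0011 → (cmp)
[8] flags=0011 NE?T → r1=0x08
[9] flags=0011 MI?F → skip

FIX = (r0, 0x20)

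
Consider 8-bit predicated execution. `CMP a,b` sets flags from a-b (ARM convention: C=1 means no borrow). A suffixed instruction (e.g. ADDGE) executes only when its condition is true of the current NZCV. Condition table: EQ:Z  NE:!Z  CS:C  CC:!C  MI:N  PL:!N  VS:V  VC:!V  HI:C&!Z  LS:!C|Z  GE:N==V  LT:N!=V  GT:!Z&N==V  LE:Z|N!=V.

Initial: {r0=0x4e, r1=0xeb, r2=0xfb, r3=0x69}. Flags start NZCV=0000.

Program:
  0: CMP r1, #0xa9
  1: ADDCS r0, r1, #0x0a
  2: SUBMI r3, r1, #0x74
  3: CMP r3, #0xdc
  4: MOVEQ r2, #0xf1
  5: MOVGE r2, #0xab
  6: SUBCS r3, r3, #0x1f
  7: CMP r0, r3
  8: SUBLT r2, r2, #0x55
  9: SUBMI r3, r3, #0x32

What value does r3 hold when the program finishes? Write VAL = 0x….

VAL = 0x37

0: ✓ CMP  NZCV=0010
1: ✓ ADDCS  r0←0xf5
2: · SUBMI
3: ✓ CMP  NZCV=1001
4: · MOVEQ
5: ✓ MOVGE  r2←0xab
6: · SUBCS
7: ✓ CMP  NZCV=1010
8: ✓ SUBLT  r2←0x56
9: ✓ SUBMI  r3←0x37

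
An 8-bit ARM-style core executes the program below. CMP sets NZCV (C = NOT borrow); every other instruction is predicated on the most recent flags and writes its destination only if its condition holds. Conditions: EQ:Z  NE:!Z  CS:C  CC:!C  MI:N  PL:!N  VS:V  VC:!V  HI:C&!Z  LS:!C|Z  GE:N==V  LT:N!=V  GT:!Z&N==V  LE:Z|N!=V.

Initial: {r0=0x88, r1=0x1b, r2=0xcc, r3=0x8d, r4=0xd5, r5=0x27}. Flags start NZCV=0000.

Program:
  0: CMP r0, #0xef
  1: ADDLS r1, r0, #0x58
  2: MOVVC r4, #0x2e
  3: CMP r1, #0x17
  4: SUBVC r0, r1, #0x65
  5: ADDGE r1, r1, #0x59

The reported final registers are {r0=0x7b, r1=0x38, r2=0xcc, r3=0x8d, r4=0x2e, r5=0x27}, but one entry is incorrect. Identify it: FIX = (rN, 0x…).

0: ✓ CMP  NZCV=1000
1: ✓ ADDLS  r1←0xe0
2: ✓ MOVVC  r4←0x2e
3: ✓ CMP  NZCV=1010
4: ✓ SUBVC  r0←0x7b
5: · ADDGE

FIX = (r1, 0xe0)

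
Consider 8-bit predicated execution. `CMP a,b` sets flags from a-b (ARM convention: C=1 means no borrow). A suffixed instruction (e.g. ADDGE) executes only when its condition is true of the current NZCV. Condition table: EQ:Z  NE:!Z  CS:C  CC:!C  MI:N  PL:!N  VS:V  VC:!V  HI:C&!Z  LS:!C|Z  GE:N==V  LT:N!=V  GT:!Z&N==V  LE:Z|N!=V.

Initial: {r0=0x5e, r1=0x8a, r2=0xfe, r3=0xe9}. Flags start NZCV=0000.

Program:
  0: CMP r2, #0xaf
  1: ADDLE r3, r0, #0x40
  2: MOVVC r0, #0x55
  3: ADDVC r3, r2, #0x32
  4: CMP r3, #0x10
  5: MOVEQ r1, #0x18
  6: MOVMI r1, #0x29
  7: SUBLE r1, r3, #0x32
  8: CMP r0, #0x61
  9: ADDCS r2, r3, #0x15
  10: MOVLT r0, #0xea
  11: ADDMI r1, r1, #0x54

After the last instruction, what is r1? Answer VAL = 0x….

0: ✓ CMP  NZCV=0010
1: · ADDLE
2: ✓ MOVVC  r0←0x55
3: ✓ ADDVC  r3←0x30
4: ✓ CMP  NZCV=0010
5: · MOVEQ
6: · MOVMI
7: · SUBLE
8: ✓ CMP  NZCV=1000
9: · ADDCS
10: ✓ MOVLT  r0←0xea
11: ✓ ADDMI  r1←0xde

VAL = 0xde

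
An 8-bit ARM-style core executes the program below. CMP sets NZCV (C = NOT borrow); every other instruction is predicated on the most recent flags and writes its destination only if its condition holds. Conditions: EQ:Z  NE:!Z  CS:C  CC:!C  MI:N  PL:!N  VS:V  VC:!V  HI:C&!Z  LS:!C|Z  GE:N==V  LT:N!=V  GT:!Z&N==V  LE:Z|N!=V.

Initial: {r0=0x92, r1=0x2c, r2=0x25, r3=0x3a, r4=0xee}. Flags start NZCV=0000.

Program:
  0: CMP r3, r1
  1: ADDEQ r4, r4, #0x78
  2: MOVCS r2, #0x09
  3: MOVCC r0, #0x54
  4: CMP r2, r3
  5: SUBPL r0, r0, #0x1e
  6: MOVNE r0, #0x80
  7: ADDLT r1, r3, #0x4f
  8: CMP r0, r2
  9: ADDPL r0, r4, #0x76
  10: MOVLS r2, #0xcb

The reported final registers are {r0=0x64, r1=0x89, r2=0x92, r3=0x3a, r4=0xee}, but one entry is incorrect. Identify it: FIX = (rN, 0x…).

FIX = (r2, 0x09)

0: ✓ CMP  NZCV=0010
1: · ADDEQ
2: ✓ MOVCS  r2←0x09
3: · MOVCC
4: ✓ CMP  NZCV=1000
5: · SUBPL
6: ✓ MOVNE  r0←0x80
7: ✓ ADDLT  r1←0x89
8: ✓ CMP  NZCV=0011
9: ✓ ADDPL  r0←0x64
10: · MOVLS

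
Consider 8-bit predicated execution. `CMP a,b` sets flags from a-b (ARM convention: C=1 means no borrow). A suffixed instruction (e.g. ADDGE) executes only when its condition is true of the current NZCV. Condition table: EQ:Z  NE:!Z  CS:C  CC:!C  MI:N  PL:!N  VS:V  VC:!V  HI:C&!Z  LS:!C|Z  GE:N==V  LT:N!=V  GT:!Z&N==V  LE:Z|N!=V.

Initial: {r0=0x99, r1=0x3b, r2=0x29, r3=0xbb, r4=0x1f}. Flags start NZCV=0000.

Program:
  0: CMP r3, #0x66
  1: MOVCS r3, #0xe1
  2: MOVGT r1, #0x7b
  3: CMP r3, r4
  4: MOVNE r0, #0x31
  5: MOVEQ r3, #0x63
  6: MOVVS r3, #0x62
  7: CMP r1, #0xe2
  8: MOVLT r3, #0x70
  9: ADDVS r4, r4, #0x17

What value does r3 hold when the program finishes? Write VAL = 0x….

VAL = 0xe1

[0] flags=0011 → (cmp)
[1] flags=0011 CS?T → r3=0xe1
[2] flags=0011 GT?F → skip
[3] flags=1010 → (cmp)
[4] flags=1010 NE?T → r0=0x31
[5] flags=1010 EQ?F → skip
[6] flags=1010 VS?F → skip
[7] flags=0000 → (cmp)
[8] flags=0000 LT?F → skip
[9] flags=0000 VS?F → skip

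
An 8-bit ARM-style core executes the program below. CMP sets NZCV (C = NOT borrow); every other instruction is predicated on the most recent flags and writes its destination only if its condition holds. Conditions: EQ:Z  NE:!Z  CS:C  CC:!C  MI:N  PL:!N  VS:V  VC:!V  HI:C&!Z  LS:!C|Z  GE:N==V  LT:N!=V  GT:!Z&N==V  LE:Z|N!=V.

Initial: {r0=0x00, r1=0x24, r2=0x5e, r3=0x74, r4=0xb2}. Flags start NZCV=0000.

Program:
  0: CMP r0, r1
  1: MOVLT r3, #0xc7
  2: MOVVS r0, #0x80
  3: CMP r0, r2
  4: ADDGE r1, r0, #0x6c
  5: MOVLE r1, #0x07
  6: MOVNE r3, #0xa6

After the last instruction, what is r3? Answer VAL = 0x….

0: ✓ CMP  NZCV=1000
1: ✓ MOVLT  r3←0xc7
2: · MOVVS
3: ✓ CMP  NZCV=1000
4: · ADDGE
5: ✓ MOVLE  r1←0x07
6: ✓ MOVNE  r3←0xa6

VAL = 0xa6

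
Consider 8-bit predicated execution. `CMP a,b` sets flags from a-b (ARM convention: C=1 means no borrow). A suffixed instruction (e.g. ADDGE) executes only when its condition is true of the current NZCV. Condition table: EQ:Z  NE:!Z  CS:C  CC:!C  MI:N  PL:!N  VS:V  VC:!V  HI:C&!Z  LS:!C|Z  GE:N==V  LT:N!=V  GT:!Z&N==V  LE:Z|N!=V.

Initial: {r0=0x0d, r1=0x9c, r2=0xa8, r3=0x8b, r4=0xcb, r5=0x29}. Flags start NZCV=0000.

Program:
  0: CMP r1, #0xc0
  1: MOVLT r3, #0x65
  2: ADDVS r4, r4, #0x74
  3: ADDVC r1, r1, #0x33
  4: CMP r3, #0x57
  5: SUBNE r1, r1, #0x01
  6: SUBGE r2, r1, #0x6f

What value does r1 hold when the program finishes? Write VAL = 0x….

0: ✓ CMP  NZCV=1000
1: ✓ MOVLT  r3←0x65
2: · ADDVS
3: ✓ ADDVC  r1←0xcf
4: ✓ CMP  NZCV=0010
5: ✓ SUBNE  r1←0xce
6: ✓ SUBGE  r2←0x5f

VAL = 0xce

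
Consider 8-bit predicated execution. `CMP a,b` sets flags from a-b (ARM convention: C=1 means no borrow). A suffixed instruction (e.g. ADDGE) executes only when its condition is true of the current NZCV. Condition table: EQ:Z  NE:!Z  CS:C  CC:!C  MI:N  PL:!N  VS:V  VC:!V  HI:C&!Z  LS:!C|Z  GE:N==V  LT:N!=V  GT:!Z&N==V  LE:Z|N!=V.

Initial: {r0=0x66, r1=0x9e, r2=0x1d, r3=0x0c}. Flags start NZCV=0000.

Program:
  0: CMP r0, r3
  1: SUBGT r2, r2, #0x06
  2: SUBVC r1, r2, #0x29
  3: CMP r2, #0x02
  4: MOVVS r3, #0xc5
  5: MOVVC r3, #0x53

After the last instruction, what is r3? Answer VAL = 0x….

0: ✓ CMP  NZCV=0010
1: ✓ SUBGT  r2←0x17
2: ✓ SUBVC  r1←0xee
3: ✓ CMP  NZCV=0010
4: · MOVVS
5: ✓ MOVVC  r3←0x53

VAL = 0x53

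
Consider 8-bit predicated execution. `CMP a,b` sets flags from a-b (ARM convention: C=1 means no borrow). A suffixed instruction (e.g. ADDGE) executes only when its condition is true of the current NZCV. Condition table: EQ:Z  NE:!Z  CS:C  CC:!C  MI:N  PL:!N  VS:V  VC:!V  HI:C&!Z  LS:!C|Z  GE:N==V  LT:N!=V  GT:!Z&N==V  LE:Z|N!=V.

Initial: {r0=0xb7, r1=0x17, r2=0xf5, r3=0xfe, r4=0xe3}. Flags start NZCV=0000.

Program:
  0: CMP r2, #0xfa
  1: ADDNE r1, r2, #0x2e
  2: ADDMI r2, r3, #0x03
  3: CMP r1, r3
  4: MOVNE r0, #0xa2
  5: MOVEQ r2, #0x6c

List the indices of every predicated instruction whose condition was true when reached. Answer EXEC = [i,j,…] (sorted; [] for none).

0: ✓ CMP  NZCV=1000
1: ✓ ADDNE  r1←0x23
2: ✓ ADDMI  r2←0x01
3: ✓ CMP  NZCV=0000
4: ✓ MOVNE  r0←0xa2
5: · MOVEQ

EXEC = [1,2,4]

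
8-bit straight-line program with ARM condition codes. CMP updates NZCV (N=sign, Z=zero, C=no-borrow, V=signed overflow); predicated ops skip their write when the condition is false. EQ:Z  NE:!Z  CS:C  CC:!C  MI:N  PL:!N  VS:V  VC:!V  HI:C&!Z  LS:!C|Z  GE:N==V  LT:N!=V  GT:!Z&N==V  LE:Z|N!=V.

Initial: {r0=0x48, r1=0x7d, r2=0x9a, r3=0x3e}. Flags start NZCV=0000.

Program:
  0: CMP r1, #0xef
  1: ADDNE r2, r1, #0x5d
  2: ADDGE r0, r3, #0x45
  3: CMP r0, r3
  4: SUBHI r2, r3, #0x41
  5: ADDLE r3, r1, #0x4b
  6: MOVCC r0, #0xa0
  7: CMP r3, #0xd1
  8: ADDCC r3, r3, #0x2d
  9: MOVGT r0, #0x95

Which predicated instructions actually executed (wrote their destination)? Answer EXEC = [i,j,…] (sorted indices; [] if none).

EXEC = [1,2,4,5,8]

0: ✓ CMP  NZCV=1001
1: ✓ ADDNE  r2←0xda
2: ✓ ADDGE  r0←0x83
3: ✓ CMP  NZCV=0011
4: ✓ SUBHI  r2←0xfd
5: ✓ ADDLE  r3←0xc8
6: · MOVCC
7: ✓ CMP  NZCV=1000
8: ✓ ADDCC  r3←0xf5
9: · MOVGT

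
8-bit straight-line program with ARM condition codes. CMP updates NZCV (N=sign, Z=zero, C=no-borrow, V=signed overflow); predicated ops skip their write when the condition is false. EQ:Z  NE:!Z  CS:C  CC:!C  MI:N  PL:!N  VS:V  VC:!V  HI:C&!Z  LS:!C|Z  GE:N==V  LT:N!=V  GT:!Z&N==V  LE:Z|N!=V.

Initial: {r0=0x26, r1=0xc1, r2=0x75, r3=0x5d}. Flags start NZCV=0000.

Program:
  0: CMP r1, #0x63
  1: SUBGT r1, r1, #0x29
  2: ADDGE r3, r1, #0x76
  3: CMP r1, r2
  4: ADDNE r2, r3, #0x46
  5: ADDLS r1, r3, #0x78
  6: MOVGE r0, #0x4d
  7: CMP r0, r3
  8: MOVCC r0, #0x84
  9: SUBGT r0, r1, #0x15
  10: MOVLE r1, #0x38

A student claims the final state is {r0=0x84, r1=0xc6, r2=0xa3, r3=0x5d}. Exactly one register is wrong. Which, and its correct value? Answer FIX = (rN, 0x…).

FIX = (r1, 0x38)

[0] flags=0011 → (cmp)
[1] flags=0011 GT?F → skip
[2] flags=0011 GE?F → skip
[3] flags=0011 → (cmp)
[4] flags=0011 NE?T → r2=0xa3
[5] flags=0011 LS?F → skip
[6] flags=0011 GE?F → skip
[7] flags=1000 → (cmp)
[8] flags=1000 CC?T → r0=0x84
[9] flags=1000 GT?F → skip
[10] flags=1000 LE?T → r1=0x38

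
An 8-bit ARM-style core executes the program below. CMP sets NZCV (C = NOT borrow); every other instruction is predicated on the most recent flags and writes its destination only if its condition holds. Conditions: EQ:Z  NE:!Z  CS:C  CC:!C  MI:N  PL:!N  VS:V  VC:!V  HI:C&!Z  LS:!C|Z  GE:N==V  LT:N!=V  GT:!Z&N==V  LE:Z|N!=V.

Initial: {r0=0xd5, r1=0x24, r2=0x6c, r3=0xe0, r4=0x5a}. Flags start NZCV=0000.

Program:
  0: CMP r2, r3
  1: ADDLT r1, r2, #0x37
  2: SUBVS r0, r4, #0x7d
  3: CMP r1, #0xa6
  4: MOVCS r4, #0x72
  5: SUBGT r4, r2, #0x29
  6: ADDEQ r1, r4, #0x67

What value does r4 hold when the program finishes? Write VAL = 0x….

VAL = 0x43

0: ✓ CMP  NZCV=1001
1: · ADDLT
2: ✓ SUBVS  r0←0xdd
3: ✓ CMP  NZCV=0000
4: · MOVCS
5: ✓ SUBGT  r4←0x43
6: · ADDEQ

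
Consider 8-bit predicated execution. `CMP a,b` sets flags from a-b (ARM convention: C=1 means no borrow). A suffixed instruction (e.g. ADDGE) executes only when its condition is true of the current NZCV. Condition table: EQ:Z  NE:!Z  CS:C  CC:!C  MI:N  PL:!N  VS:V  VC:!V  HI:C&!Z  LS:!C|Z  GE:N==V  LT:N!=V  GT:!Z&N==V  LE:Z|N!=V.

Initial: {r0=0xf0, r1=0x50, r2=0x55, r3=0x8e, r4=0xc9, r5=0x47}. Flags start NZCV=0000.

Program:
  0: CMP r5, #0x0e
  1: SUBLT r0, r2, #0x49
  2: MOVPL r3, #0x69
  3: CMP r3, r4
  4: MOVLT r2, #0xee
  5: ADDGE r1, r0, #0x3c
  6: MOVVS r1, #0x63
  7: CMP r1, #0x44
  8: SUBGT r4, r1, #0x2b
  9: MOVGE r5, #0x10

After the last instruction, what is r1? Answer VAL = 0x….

0: ✓ CMP  NZCV=0010
1: · SUBLT
2: ✓ MOVPL  r3←0x69
3: ✓ CMP  NZCV=1001
4: · MOVLT
5: ✓ ADDGE  r1←0x2c
6: ✓ MOVVS  r1←0x63
7: ✓ CMP  NZCV=0010
8: ✓ SUBGT  r4←0x38
9: ✓ MOVGE  r5←0x10

VAL = 0x63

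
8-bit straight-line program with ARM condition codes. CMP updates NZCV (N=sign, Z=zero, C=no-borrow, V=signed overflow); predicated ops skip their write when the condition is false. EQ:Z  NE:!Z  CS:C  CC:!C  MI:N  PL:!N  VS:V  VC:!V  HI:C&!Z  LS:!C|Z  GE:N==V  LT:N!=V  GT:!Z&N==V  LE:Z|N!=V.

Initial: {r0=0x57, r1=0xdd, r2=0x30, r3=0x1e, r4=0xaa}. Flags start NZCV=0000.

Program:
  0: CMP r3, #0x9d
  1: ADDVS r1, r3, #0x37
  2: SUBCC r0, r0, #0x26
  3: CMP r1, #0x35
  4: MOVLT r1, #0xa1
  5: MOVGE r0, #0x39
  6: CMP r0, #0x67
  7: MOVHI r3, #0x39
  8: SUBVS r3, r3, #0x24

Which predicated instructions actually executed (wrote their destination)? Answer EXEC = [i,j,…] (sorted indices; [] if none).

EXEC = [1,2,5]

[0] flags=1001 → (cmp)
[1] flags=1001 VS?T → r1=0x55
[2] flags=1001 CC?T → r0=0x31
[3] flags=0010 → (cmp)
[4] flags=0010 LT?F → skip
[5] flags=0010 GE?T → r0=0x39
[6] flags=1000 → (cmp)
[7] flags=1000 HI?F → skip
[8] flags=1000 VS?F → skip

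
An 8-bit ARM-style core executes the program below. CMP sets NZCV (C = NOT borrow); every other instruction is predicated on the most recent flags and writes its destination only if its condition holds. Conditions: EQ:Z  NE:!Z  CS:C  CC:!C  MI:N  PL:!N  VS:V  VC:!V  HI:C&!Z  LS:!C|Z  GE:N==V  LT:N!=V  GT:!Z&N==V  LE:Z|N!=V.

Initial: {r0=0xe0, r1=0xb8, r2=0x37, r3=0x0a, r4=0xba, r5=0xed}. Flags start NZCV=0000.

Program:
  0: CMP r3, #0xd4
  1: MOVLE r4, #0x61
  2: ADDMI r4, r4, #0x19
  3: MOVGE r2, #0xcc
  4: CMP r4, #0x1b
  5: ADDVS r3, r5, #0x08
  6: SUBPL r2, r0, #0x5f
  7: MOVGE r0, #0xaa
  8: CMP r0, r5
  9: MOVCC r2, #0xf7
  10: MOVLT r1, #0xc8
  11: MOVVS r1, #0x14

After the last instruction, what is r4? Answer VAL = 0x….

[0] flags=0000 → (cmp)
[1] flags=0000 LE?F → skip
[2] flags=0000 MI?F → skip
[3] flags=0000 GE?T → r2=0xcc
[4] flags=1010 → (cmp)
[5] flags=1010 VS?F → skip
[6] flags=1010 PL?F → skip
[7] flags=1010 GE?F → skip
[8] flags=1000 → (cmp)
[9] flags=1000 CC?T → r2=0xf7
[10] flags=1000 LT?T → r1=0xc8
[11] flags=1000 VS?F → skip

VAL = 0xba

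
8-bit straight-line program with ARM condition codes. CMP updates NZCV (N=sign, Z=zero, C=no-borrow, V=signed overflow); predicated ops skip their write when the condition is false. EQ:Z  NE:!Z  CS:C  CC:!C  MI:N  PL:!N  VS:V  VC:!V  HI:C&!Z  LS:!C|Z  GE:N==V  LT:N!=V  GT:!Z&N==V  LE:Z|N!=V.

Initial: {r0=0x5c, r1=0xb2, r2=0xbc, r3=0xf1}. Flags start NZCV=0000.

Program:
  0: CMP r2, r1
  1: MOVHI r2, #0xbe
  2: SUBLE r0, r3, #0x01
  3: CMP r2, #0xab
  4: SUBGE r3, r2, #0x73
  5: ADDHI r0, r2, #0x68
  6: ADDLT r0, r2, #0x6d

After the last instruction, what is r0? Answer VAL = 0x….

VAL = 0x26

0: ✓ CMP  NZCV=0010
1: ✓ MOVHI  r2←0xbe
2: · SUBLE
3: ✓ CMP  NZCV=0010
4: ✓ SUBGE  r3←0x4b
5: ✓ ADDHI  r0←0x26
6: · ADDLT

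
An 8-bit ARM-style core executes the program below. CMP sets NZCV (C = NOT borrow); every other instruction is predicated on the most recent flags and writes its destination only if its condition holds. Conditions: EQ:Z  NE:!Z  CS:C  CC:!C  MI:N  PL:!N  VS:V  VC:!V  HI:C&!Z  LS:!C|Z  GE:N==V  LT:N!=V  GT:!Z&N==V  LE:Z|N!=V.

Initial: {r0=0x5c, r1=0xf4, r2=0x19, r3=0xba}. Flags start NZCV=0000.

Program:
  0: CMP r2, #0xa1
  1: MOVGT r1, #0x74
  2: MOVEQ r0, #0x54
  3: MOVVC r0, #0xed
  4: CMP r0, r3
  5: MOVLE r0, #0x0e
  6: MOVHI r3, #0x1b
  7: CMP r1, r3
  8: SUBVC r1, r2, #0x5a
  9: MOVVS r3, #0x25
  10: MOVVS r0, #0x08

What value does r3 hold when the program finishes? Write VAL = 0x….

VAL = 0x1b

0: ✓ CMP  NZCV=0000
1: ✓ MOVGT  r1←0x74
2: · MOVEQ
3: ✓ MOVVC  r0←0xed
4: ✓ CMP  NZCV=0010
5: · MOVLE
6: ✓ MOVHI  r3←0x1b
7: ✓ CMP  NZCV=0010
8: ✓ SUBVC  r1←0xbf
9: · MOVVS
10: · MOVVS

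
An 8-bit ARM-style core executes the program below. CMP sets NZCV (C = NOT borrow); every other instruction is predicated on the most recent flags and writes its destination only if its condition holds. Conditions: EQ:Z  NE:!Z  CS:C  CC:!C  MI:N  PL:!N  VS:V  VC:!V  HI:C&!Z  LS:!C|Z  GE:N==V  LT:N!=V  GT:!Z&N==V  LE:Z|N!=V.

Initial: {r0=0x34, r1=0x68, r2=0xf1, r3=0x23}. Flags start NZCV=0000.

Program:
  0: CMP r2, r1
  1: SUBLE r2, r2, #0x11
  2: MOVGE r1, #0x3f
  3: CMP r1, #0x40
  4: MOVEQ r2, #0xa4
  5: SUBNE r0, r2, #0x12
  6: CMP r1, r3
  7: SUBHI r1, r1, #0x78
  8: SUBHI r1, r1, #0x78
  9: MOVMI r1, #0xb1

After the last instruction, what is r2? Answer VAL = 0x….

VAL = 0xe0

[0] flags=1010 → (cmp)
[1] flags=1010 LE?T → r2=0xe0
[2] flags=1010 GE?F → skip
[3] flags=0010 → (cmp)
[4] flags=0010 EQ?F → skip
[5] flags=0010 NE?T → r0=0xce
[6] flags=0010 → (cmp)
[7] flags=0010 HI?T → r1=0xf0
[8] flags=0010 HI?T → r1=0x78
[9] flags=0010 MI?F → skip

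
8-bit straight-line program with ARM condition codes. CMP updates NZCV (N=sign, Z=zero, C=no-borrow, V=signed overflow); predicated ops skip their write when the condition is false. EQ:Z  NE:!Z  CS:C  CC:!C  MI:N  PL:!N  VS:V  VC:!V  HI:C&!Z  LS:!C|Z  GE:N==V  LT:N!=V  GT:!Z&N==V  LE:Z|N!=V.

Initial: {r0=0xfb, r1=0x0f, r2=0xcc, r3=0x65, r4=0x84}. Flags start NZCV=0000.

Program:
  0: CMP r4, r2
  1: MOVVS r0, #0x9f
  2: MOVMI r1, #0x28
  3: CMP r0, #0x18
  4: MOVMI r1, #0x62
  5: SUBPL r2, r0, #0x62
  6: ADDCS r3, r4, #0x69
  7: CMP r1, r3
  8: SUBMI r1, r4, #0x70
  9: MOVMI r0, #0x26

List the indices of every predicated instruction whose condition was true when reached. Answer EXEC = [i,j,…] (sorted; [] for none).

EXEC = [2,4,6]

0: ✓ CMP  NZCV=1000
1: · MOVVS
2: ✓ MOVMI  r1←0x28
3: ✓ CMP  NZCV=1010
4: ✓ MOVMI  r1←0x62
5: · SUBPL
6: ✓ ADDCS  r3←0xed
7: ✓ CMP  NZCV=0000
8: · SUBMI
9: · MOVMI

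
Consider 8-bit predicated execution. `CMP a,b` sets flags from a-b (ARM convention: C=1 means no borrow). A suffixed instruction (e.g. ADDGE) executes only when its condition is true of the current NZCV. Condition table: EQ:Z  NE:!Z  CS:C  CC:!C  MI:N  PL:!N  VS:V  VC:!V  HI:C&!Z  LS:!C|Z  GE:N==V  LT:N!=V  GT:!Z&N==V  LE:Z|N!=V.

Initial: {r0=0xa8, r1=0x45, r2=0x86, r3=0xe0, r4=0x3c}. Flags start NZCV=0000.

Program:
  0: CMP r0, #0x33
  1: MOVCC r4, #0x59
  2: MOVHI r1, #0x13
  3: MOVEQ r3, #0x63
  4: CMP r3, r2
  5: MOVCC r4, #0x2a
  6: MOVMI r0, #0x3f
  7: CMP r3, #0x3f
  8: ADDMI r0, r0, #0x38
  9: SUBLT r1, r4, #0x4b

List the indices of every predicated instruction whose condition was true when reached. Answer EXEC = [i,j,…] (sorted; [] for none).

EXEC = [2,8,9]

[0] flags=0011 → (cmp)
[1] flags=0011 CC?F → skip
[2] flags=0011 HI?T → r1=0x13
[3] flags=0011 EQ?F → skip
[4] flags=0010 → (cmp)
[5] flags=0010 CC?F → skip
[6] flags=0010 MI?F → skip
[7] flags=1010 → (cmp)
[8] flags=1010 MI?T → r0=0xe0
[9] flags=1010 LT?T → r1=0xf1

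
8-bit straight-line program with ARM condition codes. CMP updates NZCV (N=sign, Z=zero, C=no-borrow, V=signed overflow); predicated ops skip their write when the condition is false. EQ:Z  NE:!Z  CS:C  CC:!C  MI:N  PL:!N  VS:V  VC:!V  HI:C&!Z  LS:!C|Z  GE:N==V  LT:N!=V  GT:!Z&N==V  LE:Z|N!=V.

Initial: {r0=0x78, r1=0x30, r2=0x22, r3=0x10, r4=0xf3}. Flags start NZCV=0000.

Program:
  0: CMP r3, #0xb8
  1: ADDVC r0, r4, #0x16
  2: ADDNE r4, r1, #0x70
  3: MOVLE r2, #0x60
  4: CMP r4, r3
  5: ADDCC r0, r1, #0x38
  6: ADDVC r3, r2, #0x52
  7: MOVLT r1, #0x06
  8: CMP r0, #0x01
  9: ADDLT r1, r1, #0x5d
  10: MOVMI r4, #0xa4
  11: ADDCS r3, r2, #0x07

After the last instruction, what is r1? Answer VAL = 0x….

0: ✓ CMP  NZCV=0000
1: ✓ ADDVC  r0←0x09
2: ✓ ADDNE  r4←0xa0
3: · MOVLE
4: ✓ CMP  NZCV=1010
5: · ADDCC
6: ✓ ADDVC  r3←0x74
7: ✓ MOVLT  r1←0x06
8: ✓ CMP  NZCV=0010
9: · ADDLT
10: · MOVMI
11: ✓ ADDCS  r3←0x29

VAL = 0x06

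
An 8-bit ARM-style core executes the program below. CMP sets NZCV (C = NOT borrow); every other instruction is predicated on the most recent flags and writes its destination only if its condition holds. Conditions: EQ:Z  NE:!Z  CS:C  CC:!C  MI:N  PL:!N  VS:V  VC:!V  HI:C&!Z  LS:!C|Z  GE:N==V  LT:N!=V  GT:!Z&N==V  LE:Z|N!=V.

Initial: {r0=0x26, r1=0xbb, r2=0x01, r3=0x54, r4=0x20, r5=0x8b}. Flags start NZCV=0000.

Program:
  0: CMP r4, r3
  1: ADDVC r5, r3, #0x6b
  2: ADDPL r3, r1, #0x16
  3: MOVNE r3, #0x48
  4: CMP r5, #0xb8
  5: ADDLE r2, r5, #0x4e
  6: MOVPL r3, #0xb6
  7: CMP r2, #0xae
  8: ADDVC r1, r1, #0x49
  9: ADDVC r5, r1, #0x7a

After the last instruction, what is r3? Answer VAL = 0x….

[0] flags=1000 → (cmp)
[1] flags=1000 VC?T → r5=0xbf
[2] flags=1000 PL?F → skip
[3] flags=1000 NE?T → r3=0x48
[4] flags=0010 → (cmp)
[5] flags=0010 LE?F → skip
[6] flags=0010 PL?T → r3=0xb6
[7] flags=0000 → (cmp)
[8] flags=0000 VC?T → r1=0x04
[9] flags=0000 VC?T → r5=0x7e

VAL = 0xb6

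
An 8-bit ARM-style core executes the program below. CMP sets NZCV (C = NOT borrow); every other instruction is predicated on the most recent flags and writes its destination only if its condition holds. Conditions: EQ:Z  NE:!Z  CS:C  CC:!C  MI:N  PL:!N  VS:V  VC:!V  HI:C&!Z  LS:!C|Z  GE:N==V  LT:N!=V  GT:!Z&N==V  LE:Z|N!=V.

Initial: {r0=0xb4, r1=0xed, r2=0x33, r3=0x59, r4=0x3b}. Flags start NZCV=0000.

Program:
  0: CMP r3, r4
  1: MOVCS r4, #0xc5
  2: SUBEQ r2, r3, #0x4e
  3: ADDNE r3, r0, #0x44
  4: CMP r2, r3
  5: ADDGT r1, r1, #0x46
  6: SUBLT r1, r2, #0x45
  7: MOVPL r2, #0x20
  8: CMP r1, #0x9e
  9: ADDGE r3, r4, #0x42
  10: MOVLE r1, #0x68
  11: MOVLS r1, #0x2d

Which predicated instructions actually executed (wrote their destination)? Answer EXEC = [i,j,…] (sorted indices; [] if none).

EXEC = [1,3,5,7,9,11]

0: ✓ CMP  NZCV=0010
1: ✓ MOVCS  r4←0xc5
2: · SUBEQ
3: ✓ ADDNE  r3←0xf8
4: ✓ CMP  NZCV=0000
5: ✓ ADDGT  r1←0x33
6: · SUBLT
7: ✓ MOVPL  r2←0x20
8: ✓ CMP  NZCV=1001
9: ✓ ADDGE  r3←0x07
10: · MOVLE
11: ✓ MOVLS  r1←0x2d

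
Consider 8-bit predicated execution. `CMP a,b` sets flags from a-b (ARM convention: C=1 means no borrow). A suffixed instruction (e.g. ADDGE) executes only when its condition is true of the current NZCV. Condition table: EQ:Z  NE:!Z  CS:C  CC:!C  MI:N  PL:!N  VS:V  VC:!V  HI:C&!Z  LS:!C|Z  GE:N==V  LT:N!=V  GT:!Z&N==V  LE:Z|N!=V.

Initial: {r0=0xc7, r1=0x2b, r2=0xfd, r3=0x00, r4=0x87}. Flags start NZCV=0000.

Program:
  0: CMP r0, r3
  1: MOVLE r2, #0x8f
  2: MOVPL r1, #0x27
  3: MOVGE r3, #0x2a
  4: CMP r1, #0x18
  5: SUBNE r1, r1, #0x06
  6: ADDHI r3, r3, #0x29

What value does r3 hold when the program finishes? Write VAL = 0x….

[0] flags=1010 → (cmp)
[1] flags=1010 LE?T → r2=0x8f
[2] flags=1010 PL?F → skip
[3] flags=1010 GE?F → skip
[4] flags=0010 → (cmp)
[5] flags=0010 NE?T → r1=0x25
[6] flags=0010 HI?T → r3=0x29

VAL = 0x29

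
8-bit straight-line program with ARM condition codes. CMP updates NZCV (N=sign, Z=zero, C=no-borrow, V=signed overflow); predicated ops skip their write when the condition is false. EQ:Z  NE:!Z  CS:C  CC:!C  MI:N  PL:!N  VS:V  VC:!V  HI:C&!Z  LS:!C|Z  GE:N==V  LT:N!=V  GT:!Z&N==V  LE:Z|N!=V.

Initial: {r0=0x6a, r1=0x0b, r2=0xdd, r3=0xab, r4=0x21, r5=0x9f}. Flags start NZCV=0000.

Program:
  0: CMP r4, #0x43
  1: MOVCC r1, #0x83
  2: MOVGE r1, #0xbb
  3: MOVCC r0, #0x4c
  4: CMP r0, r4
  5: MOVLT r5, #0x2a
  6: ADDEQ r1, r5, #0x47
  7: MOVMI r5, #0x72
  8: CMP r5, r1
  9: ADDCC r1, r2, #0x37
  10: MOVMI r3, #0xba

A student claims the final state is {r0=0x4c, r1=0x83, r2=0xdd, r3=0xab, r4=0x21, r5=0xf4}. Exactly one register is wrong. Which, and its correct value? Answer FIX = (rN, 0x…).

0: ✓ CMP  NZCV=1000
1: ✓ MOVCC  r1←0x83
2: · MOVGE
3: ✓ MOVCC  r0←0x4c
4: ✓ CMP  NZCV=0010
5: · MOVLT
6: · ADDEQ
7: · MOVMI
8: ✓ CMP  NZCV=0010
9: · ADDCC
10: · MOVMI

FIX = (r5, 0x9f)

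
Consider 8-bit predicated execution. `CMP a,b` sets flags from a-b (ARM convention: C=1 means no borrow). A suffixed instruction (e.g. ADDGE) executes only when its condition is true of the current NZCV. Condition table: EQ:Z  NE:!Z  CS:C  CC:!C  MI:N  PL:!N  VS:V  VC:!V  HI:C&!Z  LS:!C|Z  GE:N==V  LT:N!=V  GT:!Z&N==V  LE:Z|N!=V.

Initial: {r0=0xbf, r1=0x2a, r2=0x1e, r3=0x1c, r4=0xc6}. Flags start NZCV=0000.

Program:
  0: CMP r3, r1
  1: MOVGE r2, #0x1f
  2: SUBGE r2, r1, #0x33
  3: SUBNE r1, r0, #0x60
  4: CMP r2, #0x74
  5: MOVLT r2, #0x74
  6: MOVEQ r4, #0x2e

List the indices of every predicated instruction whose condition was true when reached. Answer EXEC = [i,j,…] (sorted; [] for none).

EXEC = [3,5]

0: ✓ CMP  NZCV=1000
1: · MOVGE
2: · SUBGE
3: ✓ SUBNE  r1←0x5f
4: ✓ CMP  NZCV=1000
5: ✓ MOVLT  r2←0x74
6: · MOVEQ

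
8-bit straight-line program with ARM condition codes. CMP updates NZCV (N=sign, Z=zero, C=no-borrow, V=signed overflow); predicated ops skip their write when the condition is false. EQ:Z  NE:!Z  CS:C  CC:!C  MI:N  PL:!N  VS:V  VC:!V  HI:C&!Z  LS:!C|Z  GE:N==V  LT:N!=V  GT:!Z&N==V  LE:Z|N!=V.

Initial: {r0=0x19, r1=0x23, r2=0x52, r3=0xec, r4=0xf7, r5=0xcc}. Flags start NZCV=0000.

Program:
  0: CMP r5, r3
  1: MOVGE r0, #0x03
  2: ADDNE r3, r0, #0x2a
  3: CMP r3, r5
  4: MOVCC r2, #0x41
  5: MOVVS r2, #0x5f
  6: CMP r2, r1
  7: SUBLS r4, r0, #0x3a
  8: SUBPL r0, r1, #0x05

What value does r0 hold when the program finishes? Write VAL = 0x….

[0] flags=1000 → (cmp)
[1] flags=1000 GE?F → skip
[2] flags=1000 NE?T → r3=0x43
[3] flags=0000 → (cmp)
[4] flags=0000 CC?T → r2=0x41
[5] flags=0000 VS?F → skip
[6] flags=0010 → (cmp)
[7] flags=0010 LS?F → skip
[8] flags=0010 PL?T → r0=0x1e

VAL = 0x1e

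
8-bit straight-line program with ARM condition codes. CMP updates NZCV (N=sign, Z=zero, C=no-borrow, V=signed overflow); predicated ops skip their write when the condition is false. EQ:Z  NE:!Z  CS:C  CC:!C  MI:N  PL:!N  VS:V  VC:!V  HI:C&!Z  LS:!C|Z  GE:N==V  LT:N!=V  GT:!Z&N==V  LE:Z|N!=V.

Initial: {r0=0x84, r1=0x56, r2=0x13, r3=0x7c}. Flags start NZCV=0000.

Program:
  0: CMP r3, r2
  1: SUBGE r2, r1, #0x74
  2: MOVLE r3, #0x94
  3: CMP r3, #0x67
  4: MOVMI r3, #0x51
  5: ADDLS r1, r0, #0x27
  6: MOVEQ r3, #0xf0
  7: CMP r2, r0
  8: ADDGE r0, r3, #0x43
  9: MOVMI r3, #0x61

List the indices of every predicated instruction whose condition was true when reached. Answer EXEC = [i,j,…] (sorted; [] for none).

0: ✓ CMP  NZCV=0010
1: ✓ SUBGE  r2←0xe2
2: · MOVLE
3: ✓ CMP  NZCV=0010
4: · MOVMI
5: · ADDLS
6: · MOVEQ
7: ✓ CMP  NZCV=0010
8: ✓ ADDGE  r0←0xbf
9: · MOVMI

EXEC = [1,8]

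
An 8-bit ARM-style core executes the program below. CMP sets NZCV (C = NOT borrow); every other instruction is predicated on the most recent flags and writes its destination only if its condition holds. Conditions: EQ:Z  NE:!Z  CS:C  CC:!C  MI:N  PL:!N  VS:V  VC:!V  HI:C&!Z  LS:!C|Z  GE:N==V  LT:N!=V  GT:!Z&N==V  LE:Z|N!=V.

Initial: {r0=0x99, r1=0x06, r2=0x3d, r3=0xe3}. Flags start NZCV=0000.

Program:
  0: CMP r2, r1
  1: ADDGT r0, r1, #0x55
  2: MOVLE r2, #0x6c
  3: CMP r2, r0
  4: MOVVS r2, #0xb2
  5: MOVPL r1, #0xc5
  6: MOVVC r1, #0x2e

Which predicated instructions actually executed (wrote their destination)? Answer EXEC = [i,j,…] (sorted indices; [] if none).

[0] flags=0010 → (cmp)
[1] flags=0010 GT?T → r0=0x5b
[2] flags=0010 LE?F → skip
[3] flags=1000 → (cmp)
[4] flags=1000 VS?F → skip
[5] flags=1000 PL?F → skip
[6] flags=1000 VC?T → r1=0x2e

EXEC = [1,6]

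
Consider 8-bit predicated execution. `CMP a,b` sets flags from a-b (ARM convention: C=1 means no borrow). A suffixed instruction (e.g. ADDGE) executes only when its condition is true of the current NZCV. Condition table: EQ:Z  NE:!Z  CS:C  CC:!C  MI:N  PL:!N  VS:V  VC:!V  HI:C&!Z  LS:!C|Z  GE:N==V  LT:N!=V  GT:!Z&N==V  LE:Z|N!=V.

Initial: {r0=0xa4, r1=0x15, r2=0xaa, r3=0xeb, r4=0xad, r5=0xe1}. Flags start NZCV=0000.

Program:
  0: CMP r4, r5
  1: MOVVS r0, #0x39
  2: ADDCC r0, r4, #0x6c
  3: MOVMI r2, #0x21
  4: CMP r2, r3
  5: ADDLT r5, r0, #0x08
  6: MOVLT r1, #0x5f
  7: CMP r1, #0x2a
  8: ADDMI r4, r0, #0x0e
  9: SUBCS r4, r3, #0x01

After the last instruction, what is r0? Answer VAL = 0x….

VAL = 0x19

0: ✓ CMP  NZCV=1000
1: · MOVVS
2: ✓ ADDCC  r0←0x19
3: ✓ MOVMI  r2←0x21
4: ✓ CMP  NZCV=0000
5: · ADDLT
6: · MOVLT
7: ✓ CMP  NZCV=1000
8: ✓ ADDMI  r4←0x27
9: · SUBCS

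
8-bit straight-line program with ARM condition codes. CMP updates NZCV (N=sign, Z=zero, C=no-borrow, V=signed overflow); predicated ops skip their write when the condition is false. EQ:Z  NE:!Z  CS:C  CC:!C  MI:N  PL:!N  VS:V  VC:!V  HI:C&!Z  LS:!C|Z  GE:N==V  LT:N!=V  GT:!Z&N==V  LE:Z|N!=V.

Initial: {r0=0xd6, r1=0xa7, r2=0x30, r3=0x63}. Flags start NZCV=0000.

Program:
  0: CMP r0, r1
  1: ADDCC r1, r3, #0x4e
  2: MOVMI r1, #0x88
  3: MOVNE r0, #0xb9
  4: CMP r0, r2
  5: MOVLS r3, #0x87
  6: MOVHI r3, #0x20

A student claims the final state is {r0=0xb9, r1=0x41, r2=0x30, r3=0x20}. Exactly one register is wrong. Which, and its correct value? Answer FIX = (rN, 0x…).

0: ✓ CMP  NZCV=0010
1: · ADDCC
2: · MOVMI
3: ✓ MOVNE  r0←0xb9
4: ✓ CMP  NZCV=1010
5: · MOVLS
6: ✓ MOVHI  r3←0x20

FIX = (r1, 0xa7)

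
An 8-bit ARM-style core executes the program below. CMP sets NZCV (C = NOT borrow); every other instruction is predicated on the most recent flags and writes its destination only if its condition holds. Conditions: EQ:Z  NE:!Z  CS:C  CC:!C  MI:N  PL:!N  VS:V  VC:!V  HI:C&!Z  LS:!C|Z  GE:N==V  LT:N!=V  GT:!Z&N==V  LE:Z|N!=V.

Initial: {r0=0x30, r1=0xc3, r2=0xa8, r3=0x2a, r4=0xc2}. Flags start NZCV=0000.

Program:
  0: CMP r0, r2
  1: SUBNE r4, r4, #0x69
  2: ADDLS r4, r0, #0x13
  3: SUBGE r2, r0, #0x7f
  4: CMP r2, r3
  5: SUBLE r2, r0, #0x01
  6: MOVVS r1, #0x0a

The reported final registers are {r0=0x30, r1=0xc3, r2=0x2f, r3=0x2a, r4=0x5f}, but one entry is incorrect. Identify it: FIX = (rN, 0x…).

FIX = (r4, 0x43)

0: ✓ CMP  NZCV=1001
1: ✓ SUBNE  r4←0x59
2: ✓ ADDLS  r4←0x43
3: ✓ SUBGE  r2←0xb1
4: ✓ CMP  NZCV=1010
5: ✓ SUBLE  r2←0x2f
6: · MOVVS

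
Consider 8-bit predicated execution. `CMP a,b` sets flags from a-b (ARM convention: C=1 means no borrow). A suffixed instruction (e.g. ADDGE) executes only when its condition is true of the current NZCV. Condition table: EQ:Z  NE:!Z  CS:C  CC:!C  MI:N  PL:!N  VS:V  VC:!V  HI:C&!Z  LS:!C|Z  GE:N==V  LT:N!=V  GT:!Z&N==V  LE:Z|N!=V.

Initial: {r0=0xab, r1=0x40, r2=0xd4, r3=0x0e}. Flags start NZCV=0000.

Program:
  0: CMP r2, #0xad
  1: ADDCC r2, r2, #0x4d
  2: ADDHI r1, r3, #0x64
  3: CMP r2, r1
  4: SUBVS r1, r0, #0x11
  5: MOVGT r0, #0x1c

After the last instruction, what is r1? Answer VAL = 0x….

VAL = 0x9a

[0] flags=0010 → (cmp)
[1] flags=0010 CC?F → skip
[2] flags=0010 HI?T → r1=0x72
[3] flags=0011 → (cmp)
[4] flags=0011 VS?T → r1=0x9a
[5] flags=0011 GT?F → skip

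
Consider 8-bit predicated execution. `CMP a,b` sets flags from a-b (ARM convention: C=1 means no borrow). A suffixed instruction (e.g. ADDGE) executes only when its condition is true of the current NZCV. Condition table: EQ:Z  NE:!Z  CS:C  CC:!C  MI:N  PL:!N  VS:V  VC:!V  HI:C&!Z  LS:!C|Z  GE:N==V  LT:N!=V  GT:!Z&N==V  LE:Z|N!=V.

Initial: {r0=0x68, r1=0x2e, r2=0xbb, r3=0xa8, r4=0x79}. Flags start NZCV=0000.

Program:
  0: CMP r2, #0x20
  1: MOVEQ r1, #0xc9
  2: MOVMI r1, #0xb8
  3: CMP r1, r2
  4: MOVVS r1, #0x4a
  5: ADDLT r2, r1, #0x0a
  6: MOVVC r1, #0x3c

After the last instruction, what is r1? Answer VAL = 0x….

VAL = 0x3c

[0] flags=1010 → (cmp)
[1] flags=1010 EQ?F → skip
[2] flags=1010 MI?T → r1=0xb8
[3] flags=1000 → (cmp)
[4] flags=1000 VS?F → skip
[5] flags=1000 LT?T → r2=0xc2
[6] flags=1000 VC?T → r1=0x3c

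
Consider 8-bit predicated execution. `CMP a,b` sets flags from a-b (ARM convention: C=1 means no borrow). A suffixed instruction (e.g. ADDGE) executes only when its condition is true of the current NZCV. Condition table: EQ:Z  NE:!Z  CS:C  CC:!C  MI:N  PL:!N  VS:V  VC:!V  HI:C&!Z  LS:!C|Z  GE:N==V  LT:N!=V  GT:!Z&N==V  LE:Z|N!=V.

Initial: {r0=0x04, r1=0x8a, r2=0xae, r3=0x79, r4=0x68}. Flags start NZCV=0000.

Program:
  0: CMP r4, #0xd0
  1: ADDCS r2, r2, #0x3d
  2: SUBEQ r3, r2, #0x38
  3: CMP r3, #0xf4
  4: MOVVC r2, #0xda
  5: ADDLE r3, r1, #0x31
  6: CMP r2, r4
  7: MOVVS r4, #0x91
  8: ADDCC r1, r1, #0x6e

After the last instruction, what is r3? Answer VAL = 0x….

VAL = 0x79

[0] flags=1001 → (cmp)
[1] flags=1001 CS?F → skip
[2] flags=1001 EQ?F → skip
[3] flags=1001 → (cmp)
[4] flags=1001 VC?F → skip
[5] flags=1001 LE?F → skip
[6] flags=0011 → (cmp)
[7] flags=0011 VS?T → r4=0x91
[8] flags=0011 CC?F → skip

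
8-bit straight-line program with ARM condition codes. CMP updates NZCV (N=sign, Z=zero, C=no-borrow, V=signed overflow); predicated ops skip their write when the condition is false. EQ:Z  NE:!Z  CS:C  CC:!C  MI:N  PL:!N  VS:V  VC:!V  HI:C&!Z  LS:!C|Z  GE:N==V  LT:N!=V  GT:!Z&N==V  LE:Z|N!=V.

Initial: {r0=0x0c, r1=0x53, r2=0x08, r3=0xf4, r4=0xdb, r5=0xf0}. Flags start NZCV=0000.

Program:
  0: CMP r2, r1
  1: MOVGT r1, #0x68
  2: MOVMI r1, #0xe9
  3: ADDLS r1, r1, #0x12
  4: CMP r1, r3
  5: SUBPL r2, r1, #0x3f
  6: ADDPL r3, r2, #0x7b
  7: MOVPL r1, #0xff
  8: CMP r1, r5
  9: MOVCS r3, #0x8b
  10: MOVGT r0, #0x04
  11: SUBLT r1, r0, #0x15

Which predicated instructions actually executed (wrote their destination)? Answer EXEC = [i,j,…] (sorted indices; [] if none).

EXEC = [2,3,5,6,7,9,10]

[0] flags=1000 → (cmp)
[1] flags=1000 GT?F → skip
[2] flags=1000 MI?T → r1=0xe9
[3] flags=1000 LS?T → r1=0xfb
[4] flags=0010 → (cmp)
[5] flags=0010 PL?T → r2=0xbc
[6] flags=0010 PL?T → r3=0x37
[7] flags=0010 PL?T → r1=0xff
[8] flags=0010 → (cmp)
[9] flags=0010 CS?T → r3=0x8b
[10] flags=0010 GT?T → r0=0x04
[11] flags=0010 LT?F → skip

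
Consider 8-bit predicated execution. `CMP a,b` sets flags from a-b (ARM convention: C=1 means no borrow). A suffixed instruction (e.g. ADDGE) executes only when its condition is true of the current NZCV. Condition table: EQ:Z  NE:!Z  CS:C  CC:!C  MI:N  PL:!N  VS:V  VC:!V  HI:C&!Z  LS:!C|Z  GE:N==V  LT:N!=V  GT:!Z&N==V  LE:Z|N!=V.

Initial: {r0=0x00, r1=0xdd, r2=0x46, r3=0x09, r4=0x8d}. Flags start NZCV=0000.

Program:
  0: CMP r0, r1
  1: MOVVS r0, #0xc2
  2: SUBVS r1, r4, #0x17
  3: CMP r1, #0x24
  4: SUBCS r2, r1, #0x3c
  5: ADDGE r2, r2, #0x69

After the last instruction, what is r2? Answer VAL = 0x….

VAL = 0xa1

0: ✓ CMP  NZCV=0000
1: · MOVVS
2: · SUBVS
3: ✓ CMP  NZCV=1010
4: ✓ SUBCS  r2←0xa1
5: · ADDGE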